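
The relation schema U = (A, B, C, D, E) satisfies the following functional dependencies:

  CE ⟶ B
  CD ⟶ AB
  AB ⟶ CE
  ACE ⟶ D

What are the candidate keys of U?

{A, B}, {C, D}, {A, C, E}

{A, B}⁺: AB→CE adds C, E; ACE→D adds D → {A, B, C, D, E}. Minimal: {B}⁺ = {B}; {A}⁺ = {A} — none reach the full schema.
{C, D}⁺: CD→AB adds A, B; AB→CE adds E → {A, B, C, D, E}. Minimal: {D}⁺ = {D}; {C}⁺ = {C} — none reach the full schema.
{A, C, E}⁺: CE→B adds B; ACE→D adds D → {A, B, C, D, E}. Minimal: {C, E}⁺ = {B, C, E}; {A, E}⁺ = {A, E}; {A, C}⁺ = {A, C} — none reach the full schema.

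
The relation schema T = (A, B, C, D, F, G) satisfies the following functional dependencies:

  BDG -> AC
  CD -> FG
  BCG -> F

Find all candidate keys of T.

(B, C, D), (B, D, G)

Attributes B, D never appear on any right-hand side, so every candidate key must contain {B, D}.
{B, D}⁺ = {B, D}, which is not all of the schema, so we must add further attributes.
{B, C, D}⁺: CD→FG adds F, G; BDG→AC adds A → {A, B, C, D, F, G}. Minimal: {C, D}⁺ = {C, D, F, G}; {B, D}⁺ = {B, D}; {B, C}⁺ = {B, C} — none reach the full schema.
{B, D, G}⁺: BDG→AC adds A, C; CD→FG adds F → {A, B, C, D, F, G}. Minimal: {D, G}⁺ = {D, G}; {B, G}⁺ = {B, G}; {B, D}⁺ = {B, D} — none reach the full schema.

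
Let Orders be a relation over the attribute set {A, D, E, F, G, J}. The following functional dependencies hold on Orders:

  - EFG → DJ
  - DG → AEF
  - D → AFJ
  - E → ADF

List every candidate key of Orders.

Attribute G never appears on the right-hand side of any dependency, so G must belong to every candidate key.
{G}⁺ = {G}, which is not all of the schema, so we must add further attributes.
{D, G}⁺: DG→AEF adds A, E, F; D→AFJ adds J → {A, D, E, F, G, J}. Minimal: {G}⁺ = {G}; {D}⁺ = {A, D, F, J} — none reach the full schema.
{E, G}⁺: E→ADF adds A, D, F; EFG→DJ adds J → {A, D, E, F, G, J}. Minimal: {G}⁺ = {G}; {E}⁺ = {A, D, E, F, J} — none reach the full schema.

DG; EG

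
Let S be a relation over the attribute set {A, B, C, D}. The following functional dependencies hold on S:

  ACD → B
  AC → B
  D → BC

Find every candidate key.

(A, D)

{A, D}⁺: D→BC adds B, C → {A, B, C, D}.
No other minimal superkey exists.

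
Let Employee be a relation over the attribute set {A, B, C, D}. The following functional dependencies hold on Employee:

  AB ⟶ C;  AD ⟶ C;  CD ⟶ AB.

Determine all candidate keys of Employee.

{A, D}⁺: AD→C adds C; CD→AB adds B → {A, B, C, D}. Minimal: {D}⁺ = {D}; {A}⁺ = {A} — none reach the full schema.
{C, D}⁺: CD→AB adds A, B → {A, B, C, D}. Minimal: {D}⁺ = {D}; {C}⁺ = {C} — none reach the full schema.
Any other superkey contains one of these as a subset, so there are no further candidate keys.

{A, D}; {C, D}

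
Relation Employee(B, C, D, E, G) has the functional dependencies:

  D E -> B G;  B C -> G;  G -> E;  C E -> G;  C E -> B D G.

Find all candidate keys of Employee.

Attribute C never appears on the right-hand side of any dependency, so C must belong to every candidate key.
{C}⁺ = {C}, which is not all of the schema, so we must add further attributes.
{B, C}⁺: BC→G adds G; G→E adds E; CE→BDG adds D → {B, C, D, E, G}.
{C, E}⁺: CE→G adds G; CE→BDG adds B, D → {B, C, D, E, G}.
{C, G}⁺: G→E adds E; CE→BDG adds B, D → {B, C, D, E, G}.

BC; CE; CG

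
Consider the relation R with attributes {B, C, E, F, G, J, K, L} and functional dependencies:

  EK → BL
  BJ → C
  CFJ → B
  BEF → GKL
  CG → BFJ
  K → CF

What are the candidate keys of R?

Attribute E never appears on the right-hand side of any dependency, so E must belong to every candidate key.
{E}⁺ = {E}, which is not all of the schema, so we must add further attributes.
{E, K}⁺: EK→BL adds B, L; K→CF adds C, F; BEF→GKL adds G; CG→BFJ adds J → {B, C, E, F, G, J, K, L}.
{B, E, F}⁺: BEF→GKL adds G, K, L; K→CF adds C; CG→BFJ adds J → {B, C, E, F, G, J, K, L}.
{C, E, G}⁺: CG→BFJ adds B, F, J; BEF→GKL adds K, L → {B, C, E, F, G, J, K, L}.
{B, E, G, J}⁺: BJ→C adds C; CG→BFJ adds F; BEF→GKL adds K, L → {B, C, E, F, G, J, K, L}.
{C, E, F, J}⁺: CFJ→B adds B; BEF→GKL adds G, K, L → {B, C, E, F, G, J, K, L}.

(E, K); (B, E, F); (C, E, G); (B, E, G, J); (C, E, F, J)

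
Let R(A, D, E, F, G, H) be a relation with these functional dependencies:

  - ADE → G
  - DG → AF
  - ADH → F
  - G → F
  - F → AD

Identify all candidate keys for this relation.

Attributes E, H never appear on any right-hand side, so every candidate key must contain {E, H}.
{E, H}⁺ = {E, H}, which is not all of the schema, so we must add further attributes.
{E, F, H}⁺: F→AD adds A, D; ADE→G adds G → {A, D, E, F, G, H}. Minimal: {F, H}⁺ = {A, D, F, H}; {E, H}⁺ = {E, H}; {E, F}⁺ = {A, D, E, F, G} — none reach the full schema.
{E, G, H}⁺: G→F adds F; F→AD adds A, D → {A, D, E, F, G, H}. Minimal: {G, H}⁺ = {A, D, F, G, H}; {E, H}⁺ = {E, H}; {E, G}⁺ = {A, D, E, F, G} — none reach the full schema.
{A, D, E, H}⁺: ADE→G adds G; DG→AF adds F → {A, D, E, F, G, H}. Minimal: {D, E, H}⁺ = {D, E, H}; {A, E, H}⁺ = {A, E, H}; {A, D, H}⁺ = {A, D, F, H}; … — none reach the full schema.
Any other superkey contains one of these as a subset, so there are no further candidate keys.

{E, F, H}, {E, G, H}, {A, D, E, H}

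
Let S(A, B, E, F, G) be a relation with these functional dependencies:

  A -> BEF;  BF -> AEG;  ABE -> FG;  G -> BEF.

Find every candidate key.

{A}, {G}, {B, F}

{A}⁺: A→BEF adds B, E, F; BF→AEG adds G → {A, B, E, F, G}.
{G}⁺: G→BEF adds B, E, F; BF→AEG adds A → {A, B, E, F, G}.
{B, F}⁺: BF→AEG adds A, E, G → {A, B, E, F, G}. Minimal: {F}⁺ = {F}; {B}⁺ = {B} — none reach the full schema.
Any other superkey contains one of these as a subset, so there are no further candidate keys.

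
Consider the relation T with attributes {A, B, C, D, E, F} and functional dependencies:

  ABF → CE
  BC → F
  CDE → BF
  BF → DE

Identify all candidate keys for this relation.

{A, B, C}, {A, B, F}, {A, C, D, E}

Attribute A never appears on the right-hand side of any dependency, so A must belong to every candidate key.
{A}⁺ = {A}, which is not all of the schema, so we must add further attributes.
{A, B, C}⁺: BC→F adds F; BF→DE adds D, E → {A, B, C, D, E, F}.
{A, B, F}⁺: ABF→CE adds C, E; BF→DE adds D → {A, B, C, D, E, F}.
{A, C, D, E}⁺: CDE→BF adds B, F → {A, B, C, D, E, F}.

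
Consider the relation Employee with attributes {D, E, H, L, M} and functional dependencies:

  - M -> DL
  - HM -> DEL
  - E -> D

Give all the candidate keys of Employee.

{H, M}⁺: M→DL adds D, L; HM→DEL adds E → {D, E, H, L, M}. Minimal: {M}⁺ = {D, L, M}; {H}⁺ = {H} — none reach the full schema.
No other minimal superkey exists.

{H, M}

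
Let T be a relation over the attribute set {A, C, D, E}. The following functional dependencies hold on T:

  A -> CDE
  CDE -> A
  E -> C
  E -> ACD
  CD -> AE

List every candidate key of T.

{A}⁺: A→CDE adds C, D, E → {A, C, D, E}.
{E}⁺: E→C adds C; E→ACD adds A, D → {A, C, D, E}.
{C, D}⁺: CD→AE adds A, E → {A, C, D, E}. Minimal: {D}⁺ = {D}; {C}⁺ = {C} — none reach the full schema.
Any other superkey contains one of these as a subset, so there are no further candidate keys.

(A), (E), (C, D)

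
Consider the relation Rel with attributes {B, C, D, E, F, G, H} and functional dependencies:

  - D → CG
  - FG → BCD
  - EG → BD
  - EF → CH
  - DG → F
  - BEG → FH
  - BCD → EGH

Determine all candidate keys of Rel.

{D}; {E, G}; {F, G}

{D}⁺: D→CG adds C, G; DG→F adds F; FG→BCD adds B; BCD→EGH adds E, H → {B, C, D, E, F, G, H}.
{E, G}⁺: EG→BD adds B, D; DG→F adds F; BEG→FH adds H; D→CG adds C → {B, C, D, E, F, G, H}. Minimal: {G}⁺ = {G}; {E}⁺ = {E} — none reach the full schema.
{F, G}⁺: FG→BCD adds B, C, D; BCD→EGH adds E, H → {B, C, D, E, F, G, H}. Minimal: {G}⁺ = {G}; {F}⁺ = {F} — none reach the full schema.
Any other superkey contains one of these as a subset, so there are no further candidate keys.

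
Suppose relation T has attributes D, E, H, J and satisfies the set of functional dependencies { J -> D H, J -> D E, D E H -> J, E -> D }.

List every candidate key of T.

(J), (E, H)

{J}⁺: J→DH adds D, H; J→DE adds E → {D, E, H, J}.
{E, H}⁺: E→D adds D; DEH→J adds J → {D, E, H, J}.
Any other superkey contains one of these as a subset, so there are no further candidate keys.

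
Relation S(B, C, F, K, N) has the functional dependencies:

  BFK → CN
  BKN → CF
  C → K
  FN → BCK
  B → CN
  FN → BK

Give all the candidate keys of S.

B; FN

{B}⁺: B→CN adds C, N; C→K adds K; BKN→CF adds F → {B, C, F, K, N}.
{F, N}⁺: FN→BCK adds B, C, K → {B, C, F, K, N}.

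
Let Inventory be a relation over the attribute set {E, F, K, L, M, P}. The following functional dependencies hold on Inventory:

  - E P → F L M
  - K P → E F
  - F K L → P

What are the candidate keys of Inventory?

{K, P}⁺: KP→EF adds E, F; EP→FLM adds L, M → {E, F, K, L, M, P}. Minimal: {P}⁺ = {P}; {K}⁺ = {K} — none reach the full schema.
{F, K, L}⁺: FKL→P adds P; KP→EF adds E; EP→FLM adds M → {E, F, K, L, M, P}. Minimal: {K, L}⁺ = {K, L}; {F, L}⁺ = {F, L}; {F, K}⁺ = {F, K} — none reach the full schema.

KP, FKL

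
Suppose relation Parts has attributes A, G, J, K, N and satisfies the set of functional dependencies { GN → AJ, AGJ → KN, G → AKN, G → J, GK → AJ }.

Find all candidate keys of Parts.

{G}⁺: G→AKN adds A, K, N; G→J adds J → {A, G, J, K, N}.
No other minimal superkey exists.

{G}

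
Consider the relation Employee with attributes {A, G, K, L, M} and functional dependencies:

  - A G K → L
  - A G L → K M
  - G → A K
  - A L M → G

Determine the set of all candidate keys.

{G}⁺: G→AK adds A, K; AGK→L adds L; AGL→KM adds M → {A, G, K, L, M}.
{A, L, M}⁺: ALM→G adds G; AGL→KM adds K → {A, G, K, L, M}.

{G}, {A, L, M}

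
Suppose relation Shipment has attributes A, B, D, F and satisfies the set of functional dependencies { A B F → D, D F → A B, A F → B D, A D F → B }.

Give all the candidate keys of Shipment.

{A, F}⁺: AF→BD adds B, D → {A, B, D, F}.
{D, F}⁺: DF→AB adds A, B → {A, B, D, F}.
Any other superkey contains one of these as a subset, so there are no further candidate keys.

(A, F), (D, F)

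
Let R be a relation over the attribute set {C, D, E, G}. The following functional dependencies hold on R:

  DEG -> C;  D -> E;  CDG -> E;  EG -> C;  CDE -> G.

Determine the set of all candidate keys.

{C, D}; {D, G}

Attribute D never appears on the right-hand side of any dependency, so D must belong to every candidate key.
{D}⁺ = {D, E}, which is not all of the schema, so we must add further attributes.
{C, D}⁺: D→E adds E; CDE→G adds G → {C, D, E, G}.
{D, G}⁺: D→E adds E; EG→C adds C → {C, D, E, G}.
Any other superkey contains one of these as a subset, so there are no further candidate keys.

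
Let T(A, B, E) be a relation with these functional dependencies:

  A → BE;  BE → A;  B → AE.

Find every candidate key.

{A}⁺: A→BE adds B, E → {A, B, E}.
{B}⁺: B→AE adds A, E → {A, B, E}.
Any other superkey contains one of these as a subset, so there are no further candidate keys.

{A}, {B}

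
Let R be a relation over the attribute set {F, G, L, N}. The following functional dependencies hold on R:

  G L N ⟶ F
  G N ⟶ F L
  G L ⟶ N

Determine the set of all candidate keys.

Attribute G never appears on the right-hand side of any dependency, so G must belong to every candidate key.
{G}⁺ = {G}, which is not all of the schema, so we must add further attributes.
{G, L}⁺: GL→N adds N; GLN→F adds F → {F, G, L, N}. Minimal: {L}⁺ = {L}; {G}⁺ = {G} — none reach the full schema.
{G, N}⁺: GN→FL adds F, L → {F, G, L, N}. Minimal: {N}⁺ = {N}; {G}⁺ = {G} — none reach the full schema.

GL, GN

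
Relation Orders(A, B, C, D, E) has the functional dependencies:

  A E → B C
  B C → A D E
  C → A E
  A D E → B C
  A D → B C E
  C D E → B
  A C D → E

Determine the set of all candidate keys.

{C}, {A, D}, {A, E}

{C}⁺: C→AE adds A, E; AE→BC adds B; BC→ADE adds D → {A, B, C, D, E}.
{A, D}⁺: AD→BCE adds B, C, E → {A, B, C, D, E}. Minimal: {D}⁺ = {D}; {A}⁺ = {A} — none reach the full schema.
{A, E}⁺: AE→BC adds B, C; BC→ADE adds D → {A, B, C, D, E}. Minimal: {E}⁺ = {E}; {A}⁺ = {A} — none reach the full schema.
Any other superkey contains one of these as a subset, so there are no further candidate keys.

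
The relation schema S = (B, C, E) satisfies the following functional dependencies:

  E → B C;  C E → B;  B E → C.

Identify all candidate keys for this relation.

{E}

Attribute E never appears on the right-hand side of any dependency, so E must belong to every candidate key.
{E}⁺ = {B, C, E}, which is all of the schema, so {E} is the only candidate key.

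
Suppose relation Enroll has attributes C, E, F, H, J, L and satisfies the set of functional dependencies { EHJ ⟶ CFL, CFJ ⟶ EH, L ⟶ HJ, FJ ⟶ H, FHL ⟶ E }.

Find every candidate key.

{E, L}; {F, L}; {C, F, J}; {E, F, J}; {E, H, J}

{E, L}⁺: L→HJ adds H, J; EHJ→CFL adds C, F → {C, E, F, H, J, L}.
{F, L}⁺: L→HJ adds H, J; FHL→E adds E; EHJ→CFL adds C → {C, E, F, H, J, L}.
{C, F, J}⁺: CFJ→EH adds E, H; EHJ→CFL adds L → {C, E, F, H, J, L}.
{E, F, J}⁺: FJ→H adds H; EHJ→CFL adds C, L → {C, E, F, H, J, L}.
{E, H, J}⁺: EHJ→CFL adds C, F, L → {C, E, F, H, J, L}.
Any other superkey contains one of these as a subset, so there are no further candidate keys.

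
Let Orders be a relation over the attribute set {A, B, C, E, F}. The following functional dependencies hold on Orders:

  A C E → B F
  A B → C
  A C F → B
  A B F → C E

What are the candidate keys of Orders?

(A, B, E), (A, B, F), (A, C, E), (A, C, F)

Attribute A never appears on the right-hand side of any dependency, so A must belong to every candidate key.
{A}⁺ = {A}, which is not all of the schema, so we must add further attributes.
{A, B, E}⁺: AB→C adds C; ACE→BF adds F → {A, B, C, E, F}. Minimal: {B, E}⁺ = {B, E}; {A, E}⁺ = {A, E}; {A, B}⁺ = {A, B, C} — none reach the full schema.
{A, B, F}⁺: AB→C adds C; ABF→CE adds E → {A, B, C, E, F}. Minimal: {B, F}⁺ = {B, F}; {A, F}⁺ = {A, F}; {A, B}⁺ = {A, B, C} — none reach the full schema.
{A, C, E}⁺: ACE→BF adds B, F → {A, B, C, E, F}. Minimal: {C, E}⁺ = {C, E}; {A, E}⁺ = {A, E}; {A, C}⁺ = {A, C} — none reach the full schema.
{A, C, F}⁺: ACF→B adds B; ABF→CE adds E → {A, B, C, E, F}. Minimal: {C, F}⁺ = {C, F}; {A, F}⁺ = {A, F}; {A, C}⁺ = {A, C} — none reach the full schema.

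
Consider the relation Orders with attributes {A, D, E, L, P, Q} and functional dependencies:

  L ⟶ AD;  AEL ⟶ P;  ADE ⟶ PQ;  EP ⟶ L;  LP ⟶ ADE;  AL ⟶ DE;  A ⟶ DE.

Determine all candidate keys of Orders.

(A); (L); (E, P)

{A}⁺: A→DE adds D, E; ADE→PQ adds P, Q; EP→L adds L → {A, D, E, L, P, Q}.
{L}⁺: L→AD adds A, D; AL→DE adds E; AEL→P adds P; ADE→PQ adds Q → {A, D, E, L, P, Q}.
{E, P}⁺: EP→L adds L; LP→ADE adds A, D; ADE→PQ adds Q → {A, D, E, L, P, Q}.
Any other superkey contains one of these as a subset, so there are no further candidate keys.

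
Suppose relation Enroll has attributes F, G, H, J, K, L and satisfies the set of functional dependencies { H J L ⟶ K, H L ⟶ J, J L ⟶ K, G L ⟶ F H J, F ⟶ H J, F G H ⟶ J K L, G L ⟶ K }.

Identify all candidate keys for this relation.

Attribute G never appears on the right-hand side of any dependency, so G must belong to every candidate key.
{G}⁺ = {G}, which is not all of the schema, so we must add further attributes.
{F, G}⁺: F→HJ adds H, J; FGH→JKL adds K, L → {F, G, H, J, K, L}. Minimal: {G}⁺ = {G}; {F}⁺ = {F, H, J} — none reach the full schema.
{G, L}⁺: GL→FHJ adds F, H, J; FGH→JKL adds K → {F, G, H, J, K, L}. Minimal: {L}⁺ = {L}; {G}⁺ = {G} — none reach the full schema.
Any other superkey contains one of these as a subset, so there are no further candidate keys.

(F, G), (G, L)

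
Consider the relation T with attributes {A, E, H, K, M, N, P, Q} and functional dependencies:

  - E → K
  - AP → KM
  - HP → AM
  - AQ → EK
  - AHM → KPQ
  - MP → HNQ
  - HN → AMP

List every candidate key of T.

(A, P), (H, N), (H, P), (M, P), (A, H, M)

{A, P}⁺: AP→KM adds K, M; MP→HNQ adds H, N, Q; AQ→EK adds E → {A, E, H, K, M, N, P, Q}. Minimal: {P}⁺ = {P}; {A}⁺ = {A} — none reach the full schema.
{H, N}⁺: HN→AMP adds A, M, P; AP→KM adds K; AHM→KPQ adds Q; AQ→EK adds E → {A, E, H, K, M, N, P, Q}. Minimal: {N}⁺ = {N}; {H}⁺ = {H} — none reach the full schema.
{H, P}⁺: HP→AM adds A, M; AHM→KPQ adds K, Q; MP→HNQ adds N; AQ→EK adds E → {A, E, H, K, M, N, P, Q}. Minimal: {P}⁺ = {P}; {H}⁺ = {H} — none reach the full schema.
{M, P}⁺: MP→HNQ adds H, N, Q; HN→AMP adds A; AP→KM adds K; AQ→EK adds E → {A, E, H, K, M, N, P, Q}. Minimal: {P}⁺ = {P}; {M}⁺ = {M} — none reach the full schema.
{A, H, M}⁺: AHM→KPQ adds K, P, Q; MP→HNQ adds N; AQ→EK adds E → {A, E, H, K, M, N, P, Q}. Minimal: {H, M}⁺ = {H, M}; {A, M}⁺ = {A, M}; {A, H}⁺ = {A, H} — none reach the full schema.
Any other superkey contains one of these as a subset, so there are no further candidate keys.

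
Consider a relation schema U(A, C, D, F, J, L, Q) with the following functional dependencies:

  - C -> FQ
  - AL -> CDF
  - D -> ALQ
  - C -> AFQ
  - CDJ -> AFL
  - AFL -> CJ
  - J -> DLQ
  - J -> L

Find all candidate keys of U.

{D}, {J}, {A, L}, {C, L}

{D}⁺: D→ALQ adds A, L, Q; AL→CDF adds C, F; AFL→CJ adds J → {A, C, D, F, J, L, Q}.
{J}⁺: J→DLQ adds D, L, Q; D→ALQ adds A; AL→CDF adds C, F → {A, C, D, F, J, L, Q}.
{A, L}⁺: AL→CDF adds C, D, F; D→ALQ adds Q; AFL→CJ adds J → {A, C, D, F, J, L, Q}. Minimal: {L}⁺ = {L}; {A}⁺ = {A} — none reach the full schema.
{C, L}⁺: C→FQ adds F, Q; C→AFQ adds A; AFL→CJ adds J; J→DLQ adds D → {A, C, D, F, J, L, Q}. Minimal: {L}⁺ = {L}; {C}⁺ = {A, C, F, Q} — none reach the full schema.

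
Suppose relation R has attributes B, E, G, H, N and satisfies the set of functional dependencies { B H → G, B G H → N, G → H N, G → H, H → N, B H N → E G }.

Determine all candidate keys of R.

BG, BH

Attribute B never appears on the right-hand side of any dependency, so B must belong to every candidate key.
{B}⁺ = {B}, which is not all of the schema, so we must add further attributes.
{B, G}⁺: G→HN adds H, N; BHN→EG adds E → {B, E, G, H, N}. Minimal: {G}⁺ = {G, H, N}; {B}⁺ = {B} — none reach the full schema.
{B, H}⁺: BH→G adds G; BGH→N adds N; BHN→EG adds E → {B, E, G, H, N}. Minimal: {H}⁺ = {H, N}; {B}⁺ = {B} — none reach the full schema.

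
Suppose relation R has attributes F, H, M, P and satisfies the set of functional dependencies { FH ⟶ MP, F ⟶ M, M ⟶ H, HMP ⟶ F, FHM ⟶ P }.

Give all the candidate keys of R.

F; MP

{F}⁺: F→M adds M; M→H adds H; FHM→P adds P → {F, H, M, P}.
{M, P}⁺: M→H adds H; HMP→F adds F → {F, H, M, P}. Minimal: {P}⁺ = {P}; {M}⁺ = {H, M} — none reach the full schema.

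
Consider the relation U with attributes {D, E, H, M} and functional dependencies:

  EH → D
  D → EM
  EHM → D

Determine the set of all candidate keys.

{D, H}⁺: D→EM adds E, M → {D, E, H, M}. Minimal: {H}⁺ = {H}; {D}⁺ = {D, E, M} — none reach the full schema.
{E, H}⁺: EH→D adds D; D→EM adds M → {D, E, H, M}. Minimal: {H}⁺ = {H}; {E}⁺ = {E} — none reach the full schema.

DH, EH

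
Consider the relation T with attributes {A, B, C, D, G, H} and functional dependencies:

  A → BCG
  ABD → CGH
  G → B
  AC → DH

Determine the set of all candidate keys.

{A}⁺: A→BCG adds B, C, G; AC→DH adds D, H → {A, B, C, D, G, H}.

(A)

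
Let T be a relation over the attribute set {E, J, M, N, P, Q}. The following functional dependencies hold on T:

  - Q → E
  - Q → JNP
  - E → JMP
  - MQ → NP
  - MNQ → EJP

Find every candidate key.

{Q}

{Q}⁺: Q→E adds E; Q→JNP adds J, N, P; E→JMP adds M → {E, J, M, N, P, Q}.
No other minimal superkey exists.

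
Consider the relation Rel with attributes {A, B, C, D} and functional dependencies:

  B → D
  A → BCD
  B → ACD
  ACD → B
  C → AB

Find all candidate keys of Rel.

{A}; {B}; {C}

{A}⁺: A→BCD adds B, C, D → {A, B, C, D}.
{B}⁺: B→D adds D; B→ACD adds A, C → {A, B, C, D}.
{C}⁺: C→AB adds A, B; B→D adds D → {A, B, C, D}.
Any other superkey contains one of these as a subset, so there are no further candidate keys.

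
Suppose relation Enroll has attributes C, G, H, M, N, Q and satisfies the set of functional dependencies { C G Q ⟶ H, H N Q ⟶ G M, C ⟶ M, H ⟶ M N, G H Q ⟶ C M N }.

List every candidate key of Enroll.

{H, Q}; {C, G, Q}

Attribute Q never appears on the right-hand side of any dependency, so Q must belong to every candidate key.
{Q}⁺ = {Q}, which is not all of the schema, so we must add further attributes.
{H, Q}⁺: H→MN adds M, N; HNQ→GM adds G; GHQ→CMN adds C → {C, G, H, M, N, Q}.
{C, G, Q}⁺: CGQ→H adds H; C→M adds M; H→MN adds N → {C, G, H, M, N, Q}.
Any other superkey contains one of these as a subset, so there are no further candidate keys.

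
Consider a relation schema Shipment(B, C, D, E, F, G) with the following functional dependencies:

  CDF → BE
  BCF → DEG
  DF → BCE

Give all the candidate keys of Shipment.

DF; BCF

Attribute F never appears on the right-hand side of any dependency, so F must belong to every candidate key.
{F}⁺ = {F}, which is not all of the schema, so we must add further attributes.
{D, F}⁺: DF→BCE adds B, C, E; BCF→DEG adds G → {B, C, D, E, F, G}. Minimal: {F}⁺ = {F}; {D}⁺ = {D} — none reach the full schema.
{B, C, F}⁺: BCF→DEG adds D, E, G → {B, C, D, E, F, G}. Minimal: {C, F}⁺ = {C, F}; {B, F}⁺ = {B, F}; {B, C}⁺ = {B, C} — none reach the full schema.
Any other superkey contains one of these as a subset, so there are no further candidate keys.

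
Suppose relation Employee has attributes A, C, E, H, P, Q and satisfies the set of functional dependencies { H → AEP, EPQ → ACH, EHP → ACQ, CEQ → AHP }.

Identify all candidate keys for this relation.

H, CEQ, EPQ

{H}⁺: H→AEP adds A, E, P; EHP→ACQ adds C, Q → {A, C, E, H, P, Q}.
{C, E, Q}⁺: CEQ→AHP adds A, H, P → {A, C, E, H, P, Q}. Minimal: {E, Q}⁺ = {E, Q}; {C, Q}⁺ = {C, Q}; {C, E}⁺ = {C, E} — none reach the full schema.
{E, P, Q}⁺: EPQ→ACH adds A, C, H → {A, C, E, H, P, Q}. Minimal: {P, Q}⁺ = {P, Q}; {E, Q}⁺ = {E, Q}; {E, P}⁺ = {E, P} — none reach the full schema.
Any other superkey contains one of these as a subset, so there are no further candidate keys.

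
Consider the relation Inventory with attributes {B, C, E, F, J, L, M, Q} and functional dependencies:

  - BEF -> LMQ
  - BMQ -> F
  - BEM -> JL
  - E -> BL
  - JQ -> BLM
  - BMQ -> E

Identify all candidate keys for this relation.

CEF, CJQ, BCMQ, CEMQ

{C, E, F}⁺: E→BL adds B, L; BEF→LMQ adds M, Q; BEM→JL adds J → {B, C, E, F, J, L, M, Q}. Minimal: {E, F}⁺ = {B, E, F, J, L, M, Q}; {C, F}⁺ = {C, F}; {C, E}⁺ = {B, C, E, L} — none reach the full schema.
{C, J, Q}⁺: JQ→BLM adds B, L, M; BMQ→E adds E; BMQ→F adds F → {B, C, E, F, J, L, M, Q}. Minimal: {J, Q}⁺ = {B, E, F, J, L, M, Q}; {C, Q}⁺ = {C, Q}; {C, J}⁺ = {C, J} — none reach the full schema.
{B, C, M, Q}⁺: BMQ→F adds F; BMQ→E adds E; BEF→LMQ adds L; BEM→JL adds J → {B, C, E, F, J, L, M, Q}. Minimal: {C, M, Q}⁺ = {C, M, Q}; {B, M, Q}⁺ = {B, E, F, J, L, M, Q}; {B, C, Q}⁺ = {B, C, Q}; … — none reach the full schema.
{C, E, M, Q}⁺: E→BL adds B, L; BMQ→F adds F; BEM→JL adds J → {B, C, E, F, J, L, M, Q}. Minimal: {E, M, Q}⁺ = {B, E, F, J, L, M, Q}; {C, M, Q}⁺ = {C, M, Q}; {C, E, Q}⁺ = {B, C, E, L, Q}; … — none reach the full schema.
Any other superkey contains one of these as a subset, so there are no further candidate keys.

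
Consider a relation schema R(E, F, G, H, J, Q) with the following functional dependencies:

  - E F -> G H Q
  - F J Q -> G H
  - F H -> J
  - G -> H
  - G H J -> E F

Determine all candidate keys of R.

(E, F), (F, G), (G, J), (F, H, Q), (F, J, Q)

{E, F}⁺: EF→GHQ adds G, H, Q; FH→J adds J → {E, F, G, H, J, Q}.
{F, G}⁺: G→H adds H; FH→J adds J; GHJ→EF adds E; EF→GHQ adds Q → {E, F, G, H, J, Q}.
{G, J}⁺: G→H adds H; GHJ→EF adds E, F; EF→GHQ adds Q → {E, F, G, H, J, Q}.
{F, H, Q}⁺: FH→J adds J; FJQ→GH adds G; GHJ→EF adds E → {E, F, G, H, J, Q}.
{F, J, Q}⁺: FJQ→GH adds G, H; GHJ→EF adds E → {E, F, G, H, J, Q}.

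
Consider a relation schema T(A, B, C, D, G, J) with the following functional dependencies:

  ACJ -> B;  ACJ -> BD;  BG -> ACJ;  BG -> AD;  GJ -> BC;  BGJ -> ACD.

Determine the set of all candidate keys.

{B, G}, {G, J}

Attribute G never appears on the right-hand side of any dependency, so G must belong to every candidate key.
{G}⁺ = {G}, which is not all of the schema, so we must add further attributes.
{B, G}⁺: BG→ACJ adds A, C, J; BG→AD adds D → {A, B, C, D, G, J}. Minimal: {G}⁺ = {G}; {B}⁺ = {B} — none reach the full schema.
{G, J}⁺: GJ→BC adds B, C; BGJ→ACD adds A, D → {A, B, C, D, G, J}. Minimal: {J}⁺ = {J}; {G}⁺ = {G} — none reach the full schema.
Any other superkey contains one of these as a subset, so there are no further candidate keys.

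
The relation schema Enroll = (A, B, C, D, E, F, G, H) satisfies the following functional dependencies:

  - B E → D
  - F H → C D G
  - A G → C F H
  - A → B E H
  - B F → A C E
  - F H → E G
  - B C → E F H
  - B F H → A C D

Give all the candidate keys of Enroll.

{A, C}⁺: A→BEH adds B, E, H; BC→EFH adds F; BFH→ACD adds D; FH→CDG adds G → {A, B, C, D, E, F, G, H}. Minimal: {C}⁺ = {C}; {A}⁺ = {A, B, D, E, H} — none reach the full schema.
{A, F}⁺: A→BEH adds B, E, H; BF→ACE adds C; FH→EG adds G; BFH→ACD adds D → {A, B, C, D, E, F, G, H}. Minimal: {F}⁺ = {F}; {A}⁺ = {A, B, D, E, H} — none reach the full schema.
{A, G}⁺: AG→CFH adds C, F, H; A→BEH adds B, E; BFH→ACD adds D → {A, B, C, D, E, F, G, H}. Minimal: {G}⁺ = {G}; {A}⁺ = {A, B, D, E, H} — none reach the full schema.
{B, C}⁺: BC→EFH adds E, F, H; BFH→ACD adds A, D; FH→CDG adds G → {A, B, C, D, E, F, G, H}. Minimal: {C}⁺ = {C}; {B}⁺ = {B} — none reach the full schema.
{B, F}⁺: BF→ACE adds A, C, E; BC→EFH adds H; BFH→ACD adds D; FH→CDG adds G → {A, B, C, D, E, F, G, H}. Minimal: {F}⁺ = {F}; {B}⁺ = {B} — none reach the full schema.
Any other superkey contains one of these as a subset, so there are no further candidate keys.

{A, C}; {A, F}; {A, G}; {B, C}; {B, F}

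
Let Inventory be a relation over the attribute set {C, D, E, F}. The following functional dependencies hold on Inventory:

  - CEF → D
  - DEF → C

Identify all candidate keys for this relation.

(C, E, F), (D, E, F)

Attributes E, F never appear on any right-hand side, so every candidate key must contain {E, F}.
{E, F}⁺ = {E, F}, which is not all of the schema, so we must add further attributes.
{C, E, F}⁺: CEF→D adds D → {C, D, E, F}.
{D, E, F}⁺: DEF→C adds C → {C, D, E, F}.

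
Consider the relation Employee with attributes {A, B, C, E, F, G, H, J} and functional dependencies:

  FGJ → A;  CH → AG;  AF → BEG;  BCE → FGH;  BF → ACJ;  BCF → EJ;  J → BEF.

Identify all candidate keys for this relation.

{J}⁺: J→BEF adds B, E, F; BF→ACJ adds A, C; AF→BEG adds G; BCE→FGH adds H → {A, B, C, E, F, G, H, J}.
{A, F}⁺: AF→BEG adds B, E, G; BF→ACJ adds C, J; BCE→FGH adds H → {A, B, C, E, F, G, H, J}. Minimal: {F}⁺ = {F}; {A}⁺ = {A} — none reach the full schema.
{B, F}⁺: BF→ACJ adds A, C, J; BCF→EJ adds E; AF→BEG adds G; BCE→FGH adds H → {A, B, C, E, F, G, H, J}. Minimal: {F}⁺ = {F}; {B}⁺ = {B} — none reach the full schema.
{B, C, E}⁺: BCE→FGH adds F, G, H; BF→ACJ adds A, J → {A, B, C, E, F, G, H, J}. Minimal: {C, E}⁺ = {C, E}; {B, E}⁺ = {B, E}; {B, C}⁺ = {B, C} — none reach the full schema.
{C, F, H}⁺: CH→AG adds A, G; AF→BEG adds B, E; BF→ACJ adds J → {A, B, C, E, F, G, H, J}. Minimal: {F, H}⁺ = {F, H}; {C, H}⁺ = {A, C, G, H}; {C, F}⁺ = {C, F} — none reach the full schema.
Any other superkey contains one of these as a subset, so there are no further candidate keys.

(J); (A, F); (B, F); (B, C, E); (C, F, H)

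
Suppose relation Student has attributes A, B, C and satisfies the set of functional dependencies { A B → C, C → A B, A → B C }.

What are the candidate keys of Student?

{A}, {C}

{A}⁺: A→BC adds B, C → {A, B, C}.
{C}⁺: C→AB adds A, B → {A, B, C}.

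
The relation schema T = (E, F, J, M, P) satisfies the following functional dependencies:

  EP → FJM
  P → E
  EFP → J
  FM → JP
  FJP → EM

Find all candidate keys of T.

(P), (F, M)

{P}⁺: P→E adds E; EP→FJM adds F, J, M → {E, F, J, M, P}.
{F, M}⁺: FM→JP adds J, P; FJP→EM adds E → {E, F, J, M, P}. Minimal: {M}⁺ = {M}; {F}⁺ = {F} — none reach the full schema.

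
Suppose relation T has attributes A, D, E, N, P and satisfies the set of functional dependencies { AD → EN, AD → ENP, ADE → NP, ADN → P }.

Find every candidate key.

Attributes A, D never appear on any right-hand side, so every candidate key must contain {A, D}.
{A, D}⁺ = {A, D, E, N, P}, which is all of the schema, so {A, D} is the only candidate key.

{A, D}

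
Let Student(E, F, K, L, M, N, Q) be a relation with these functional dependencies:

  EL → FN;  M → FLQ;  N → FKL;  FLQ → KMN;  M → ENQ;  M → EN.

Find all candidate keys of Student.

{M}⁺: M→FLQ adds F, L, Q; FLQ→KMN adds K, N; M→ENQ adds E → {E, F, K, L, M, N, Q}.
{N, Q}⁺: N→FKL adds F, K, L; FLQ→KMN adds M; M→ENQ adds E → {E, F, K, L, M, N, Q}. Minimal: {Q}⁺ = {Q}; {N}⁺ = {F, K, L, N} — none reach the full schema.
{E, L, Q}⁺: EL→FN adds F, N; N→FKL adds K; FLQ→KMN adds M → {E, F, K, L, M, N, Q}. Minimal: {L, Q}⁺ = {L, Q}; {E, Q}⁺ = {E, Q}; {E, L}⁺ = {E, F, K, L, N} — none reach the full schema.
{F, L, Q}⁺: FLQ→KMN adds K, M, N; M→ENQ adds E → {E, F, K, L, M, N, Q}. Minimal: {L, Q}⁺ = {L, Q}; {F, Q}⁺ = {F, Q}; {F, L}⁺ = {F, L} — none reach the full schema.

M, NQ, ELQ, FLQ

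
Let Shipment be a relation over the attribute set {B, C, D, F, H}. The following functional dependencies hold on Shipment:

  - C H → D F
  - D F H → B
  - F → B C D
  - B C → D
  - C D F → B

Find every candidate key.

{C, H}, {F, H}

{C, H}⁺: CH→DF adds D, F; DFH→B adds B → {B, C, D, F, H}. Minimal: {H}⁺ = {H}; {C}⁺ = {C} — none reach the full schema.
{F, H}⁺: F→BCD adds B, C, D → {B, C, D, F, H}. Minimal: {H}⁺ = {H}; {F}⁺ = {B, C, D, F} — none reach the full schema.
Any other superkey contains one of these as a subset, so there are no further candidate keys.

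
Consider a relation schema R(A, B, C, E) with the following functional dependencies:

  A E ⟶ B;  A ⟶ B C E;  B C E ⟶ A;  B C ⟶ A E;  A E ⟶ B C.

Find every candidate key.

{A}⁺: A→BCE adds B, C, E → {A, B, C, E}.
{B, C}⁺: BC→AE adds A, E → {A, B, C, E}. Minimal: {C}⁺ = {C}; {B}⁺ = {B} — none reach the full schema.

A, BC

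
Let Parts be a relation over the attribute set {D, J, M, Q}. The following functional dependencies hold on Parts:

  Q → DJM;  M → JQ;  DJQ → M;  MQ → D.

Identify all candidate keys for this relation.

{M}⁺: M→JQ adds J, Q; MQ→D adds D → {D, J, M, Q}.
{Q}⁺: Q→DJM adds D, J, M → {D, J, M, Q}.

{M}; {Q}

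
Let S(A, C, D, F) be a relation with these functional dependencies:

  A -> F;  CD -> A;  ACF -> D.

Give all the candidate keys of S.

Attribute C never appears on the right-hand side of any dependency, so C must belong to every candidate key.
{C}⁺ = {C}, which is not all of the schema, so we must add further attributes.
{A, C}⁺: A→F adds F; ACF→D adds D → {A, C, D, F}. Minimal: {C}⁺ = {C}; {A}⁺ = {A, F} — none reach the full schema.
{C, D}⁺: CD→A adds A; A→F adds F → {A, C, D, F}. Minimal: {D}⁺ = {D}; {C}⁺ = {C} — none reach the full schema.
Any other superkey contains one of these as a subset, so there are no further candidate keys.

(A, C); (C, D)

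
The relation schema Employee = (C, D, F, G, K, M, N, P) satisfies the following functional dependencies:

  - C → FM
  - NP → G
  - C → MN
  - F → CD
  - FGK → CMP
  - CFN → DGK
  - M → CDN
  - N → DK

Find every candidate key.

(C), (F), (M)

{C}⁺: C→FM adds F, M; C→MN adds N; F→CD adds D; CFN→DGK adds G, K; FGK→CMP adds P → {C, D, F, G, K, M, N, P}.
{F}⁺: F→CD adds C, D; C→FM adds M; C→MN adds N; CFN→DGK adds G, K; FGK→CMP adds P → {C, D, F, G, K, M, N, P}.
{M}⁺: M→CDN adds C, D, N; N→DK adds K; C→FM adds F; CFN→DGK adds G; FGK→CMP adds P → {C, D, F, G, K, M, N, P}.
Any other superkey contains one of these as a subset, so there are no further candidate keys.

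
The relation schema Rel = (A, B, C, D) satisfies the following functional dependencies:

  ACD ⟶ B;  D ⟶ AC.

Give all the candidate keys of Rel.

{D}⁺: D→AC adds A, C; ACD→B adds B → {A, B, C, D}.

{D}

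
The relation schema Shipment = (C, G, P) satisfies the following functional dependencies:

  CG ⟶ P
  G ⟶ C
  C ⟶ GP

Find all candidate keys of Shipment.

{C}⁺: C→GP adds G, P → {C, G, P}.
{G}⁺: G→C adds C; C→GP adds P → {C, G, P}.

(C); (G)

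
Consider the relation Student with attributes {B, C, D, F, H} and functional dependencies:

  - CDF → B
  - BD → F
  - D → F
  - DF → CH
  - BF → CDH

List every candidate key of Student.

{D}, {B, F}

{D}⁺: D→F adds F; DF→CH adds C, H; CDF→B adds B → {B, C, D, F, H}.
{B, F}⁺: BF→CDH adds C, D, H → {B, C, D, F, H}.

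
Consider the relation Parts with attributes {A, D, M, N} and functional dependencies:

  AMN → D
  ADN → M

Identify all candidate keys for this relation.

(A, D, N), (A, M, N)

Attributes A, N never appear on any right-hand side, so every candidate key must contain {A, N}.
{A, N}⁺ = {A, N}, which is not all of the schema, so we must add further attributes.
{A, D, N}⁺: ADN→M adds M → {A, D, M, N}. Minimal: {D, N}⁺ = {D, N}; {A, N}⁺ = {A, N}; {A, D}⁺ = {A, D} — none reach the full schema.
{A, M, N}⁺: AMN→D adds D → {A, D, M, N}. Minimal: {M, N}⁺ = {M, N}; {A, N}⁺ = {A, N}; {A, M}⁺ = {A, M} — none reach the full schema.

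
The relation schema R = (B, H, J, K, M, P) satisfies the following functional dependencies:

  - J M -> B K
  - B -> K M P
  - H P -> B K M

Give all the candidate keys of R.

BHJ, HJM, HJP

Attributes H, J never appear on any right-hand side, so every candidate key must contain {H, J}.
{H, J}⁺ = {H, J}, which is not all of the schema, so we must add further attributes.
{B, H, J}⁺: B→KMP adds K, M, P → {B, H, J, K, M, P}. Minimal: {H, J}⁺ = {H, J}; {B, J}⁺ = {B, J, K, M, P}; {B, H}⁺ = {B, H, K, M, P} — none reach the full schema.
{H, J, M}⁺: JM→BK adds B, K; B→KMP adds P → {B, H, J, K, M, P}. Minimal: {J, M}⁺ = {B, J, K, M, P}; {H, M}⁺ = {H, M}; {H, J}⁺ = {H, J} — none reach the full schema.
{H, J, P}⁺: HP→BKM adds B, K, M → {B, H, J, K, M, P}. Minimal: {J, P}⁺ = {J, P}; {H, P}⁺ = {B, H, K, M, P}; {H, J}⁺ = {H, J} — none reach the full schema.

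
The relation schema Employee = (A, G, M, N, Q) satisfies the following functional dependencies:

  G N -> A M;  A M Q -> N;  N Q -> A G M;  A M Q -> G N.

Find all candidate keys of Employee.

{N, Q}, {A, M, Q}

Attribute Q never appears on the right-hand side of any dependency, so Q must belong to every candidate key.
{Q}⁺ = {Q}, which is not all of the schema, so we must add further attributes.
{N, Q}⁺: NQ→AGM adds A, G, M → {A, G, M, N, Q}. Minimal: {Q}⁺ = {Q}; {N}⁺ = {N} — none reach the full schema.
{A, M, Q}⁺: AMQ→N adds N; NQ→AGM adds G → {A, G, M, N, Q}. Minimal: {M, Q}⁺ = {M, Q}; {A, Q}⁺ = {A, Q}; {A, M}⁺ = {A, M} — none reach the full schema.
Any other superkey contains one of these as a subset, so there are no further candidate keys.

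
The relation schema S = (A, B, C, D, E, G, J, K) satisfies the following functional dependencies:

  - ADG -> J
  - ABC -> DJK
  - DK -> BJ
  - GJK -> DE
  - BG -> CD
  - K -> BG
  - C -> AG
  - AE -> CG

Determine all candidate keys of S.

{K}⁺: K→BG adds B, G; BG→CD adds C, D; C→AG adds A; ADG→J adds J; GJK→DE adds E → {A, B, C, D, E, G, J, K}.
{B, C}⁺: C→AG adds A, G; ABC→DJK adds D, J, K; GJK→DE adds E → {A, B, C, D, E, G, J, K}. Minimal: {C}⁺ = {A, C, G}; {B}⁺ = {B} — none reach the full schema.
{B, G}⁺: BG→CD adds C, D; C→AG adds A; ADG→J adds J; ABC→DJK adds K; GJK→DE adds E → {A, B, C, D, E, G, J, K}. Minimal: {G}⁺ = {G}; {B}⁺ = {B} — none reach the full schema.
{A, B, E}⁺: AE→CG adds C, G; ABC→DJK adds D, J, K → {A, B, C, D, E, G, J, K}. Minimal: {B, E}⁺ = {B, E}; {A, E}⁺ = {A, C, E, G}; {A, B}⁺ = {A, B} — none reach the full schema.

{K}, {B, C}, {B, G}, {A, B, E}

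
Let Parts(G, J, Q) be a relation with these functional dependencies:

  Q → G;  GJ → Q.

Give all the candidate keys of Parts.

Attribute J never appears on the right-hand side of any dependency, so J must belong to every candidate key.
{J}⁺ = {J}, which is not all of the schema, so we must add further attributes.
{G, J}⁺: GJ→Q adds Q → {G, J, Q}.
{J, Q}⁺: Q→G adds G → {G, J, Q}.
Any other superkey contains one of these as a subset, so there are no further candidate keys.

GJ, JQ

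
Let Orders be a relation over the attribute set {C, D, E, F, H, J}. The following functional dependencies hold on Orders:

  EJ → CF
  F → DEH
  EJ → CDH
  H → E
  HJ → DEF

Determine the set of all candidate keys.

{E, J}⁺: EJ→CF adds C, F; F→DEH adds D, H → {C, D, E, F, H, J}.
{F, J}⁺: F→DEH adds D, E, H; EJ→CDH adds C → {C, D, E, F, H, J}.
{H, J}⁺: H→E adds E; HJ→DEF adds D, F; EJ→CF adds C → {C, D, E, F, H, J}.

EJ; FJ; HJ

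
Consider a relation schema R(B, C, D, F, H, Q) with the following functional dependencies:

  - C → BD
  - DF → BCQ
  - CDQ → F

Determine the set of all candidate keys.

CFH, CHQ, DFH

Attribute H never appears on the right-hand side of any dependency, so H must belong to every candidate key.
{H}⁺ = {H}, which is not all of the schema, so we must add further attributes.
{C, F, H}⁺: C→BD adds B, D; DF→BCQ adds Q → {B, C, D, F, H, Q}. Minimal: {F, H}⁺ = {F, H}; {C, H}⁺ = {B, C, D, H}; {C, F}⁺ = {B, C, D, F, Q} — none reach the full schema.
{C, H, Q}⁺: C→BD adds B, D; CDQ→F adds F → {B, C, D, F, H, Q}. Minimal: {H, Q}⁺ = {H, Q}; {C, Q}⁺ = {B, C, D, F, Q}; {C, H}⁺ = {B, C, D, H} — none reach the full schema.
{D, F, H}⁺: DF→BCQ adds B, C, Q → {B, C, D, F, H, Q}. Minimal: {F, H}⁺ = {F, H}; {D, H}⁺ = {D, H}; {D, F}⁺ = {B, C, D, F, Q} — none reach the full schema.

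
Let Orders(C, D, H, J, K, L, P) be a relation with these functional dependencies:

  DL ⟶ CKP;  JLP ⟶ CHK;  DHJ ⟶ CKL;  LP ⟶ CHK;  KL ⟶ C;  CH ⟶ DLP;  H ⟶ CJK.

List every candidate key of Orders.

{H}⁺: H→CJK adds C, J, K; CH→DLP adds D, L, P → {C, D, H, J, K, L, P}.
{D, L}⁺: DL→CKP adds C, K, P; LP→CHK adds H; H→CJK adds J → {C, D, H, J, K, L, P}. Minimal: {L}⁺ = {L}; {D}⁺ = {D} — none reach the full schema.
{L, P}⁺: LP→CHK adds C, H, K; CH→DLP adds D; H→CJK adds J → {C, D, H, J, K, L, P}. Minimal: {P}⁺ = {P}; {L}⁺ = {L} — none reach the full schema.
Any other superkey contains one of these as a subset, so there are no further candidate keys.

(H), (D, L), (L, P)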